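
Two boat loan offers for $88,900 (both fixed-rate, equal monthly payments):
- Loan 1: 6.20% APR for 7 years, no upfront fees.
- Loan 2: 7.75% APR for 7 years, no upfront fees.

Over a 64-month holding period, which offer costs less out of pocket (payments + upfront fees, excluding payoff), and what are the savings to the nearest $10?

Loan 1: monthly rate = 6.2%/12 = 0.0051667; payment = 88,900 × 0.0051667 / (1 − (1+0.0051667)^−84) = $1,307.24.
Loan 2: at 7.75% the monthly rate is 0.0064583, so the payment is 88,900 × 0.0064583 / (1 − 1.0064583^−84) = $1,374.57.
Over 64 months: Loan 1 costs 64 × $1,307.24 = $83,663.36; Loan 2 costs 64 × $1,374.57 = $87,972.48.
Loan 1 is cheaper by $87,972.48 − $83,663.36 = $4,309.12.

Loan 1 by $4,310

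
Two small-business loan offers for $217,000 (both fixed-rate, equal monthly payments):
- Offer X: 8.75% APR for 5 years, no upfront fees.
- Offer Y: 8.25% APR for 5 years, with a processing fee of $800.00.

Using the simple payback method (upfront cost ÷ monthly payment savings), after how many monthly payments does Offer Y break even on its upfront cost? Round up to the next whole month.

Offer X: at 8.75% the monthly rate is 0.0072917, so the payment is 217,000 × 0.0072917 / (1 − 1.0072917^−60) = $4,478.28.
Offer Y: monthly rate = 8.25%/12 = 0.0068750; payment = 217,000 × 0.0068750 / (1 − (1+0.0068750)^−60) = $4,425.99.
Monthly savings = $4,478.28 − $4,425.99 = $52.29.
Break-even = $800.00 / $52.29 = 15.30 → 16 months.

16 months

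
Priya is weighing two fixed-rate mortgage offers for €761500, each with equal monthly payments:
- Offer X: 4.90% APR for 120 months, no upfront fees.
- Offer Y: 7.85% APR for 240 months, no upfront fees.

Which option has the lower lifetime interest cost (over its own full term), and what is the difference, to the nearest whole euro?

Offer X by €546,895

Offer X: at 4.90% the monthly rate is 0.0040833, so the payment is 761,500 × 0.0040833 / (1 − 1.0040833^−120) = €8,039.72.
Total interest on Offer X = 120 × €8,039.72 − €761,500 = €203,266.40.
Offer Y: at 7.85% the monthly rate is 0.0065417, so the payment is 761,500 × 0.0065417 / (1 − 1.0065417^−240) = €6,298.59.
Total interest on Offer Y = 240 × €6,298.59 − €761,500 = €750,161.60.
Offer X is lower by €546,895.20.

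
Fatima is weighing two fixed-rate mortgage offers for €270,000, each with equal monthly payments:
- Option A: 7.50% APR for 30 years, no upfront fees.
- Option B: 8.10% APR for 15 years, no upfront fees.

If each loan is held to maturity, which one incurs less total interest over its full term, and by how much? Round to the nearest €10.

Option A: monthly rate = 7.5%/12 = 0.0062500; payment = 270,000 × 0.0062500 / (1 − (1+0.0062500)^−360) = €1,887.88.
Total interest on Option A = 360 × €1,887.88 − €270,000 = €409,636.80.
Option B: at 8.10% the monthly rate is 0.0067500, so the payment is 270,000 × 0.0067500 / (1 − 1.0067500^−180) = €2,595.87.
Total interest on Option B = 180 × €2,595.87 − €270,000 = €197,256.60.
Option B is lower by €212,380.20.

Option B by €212,380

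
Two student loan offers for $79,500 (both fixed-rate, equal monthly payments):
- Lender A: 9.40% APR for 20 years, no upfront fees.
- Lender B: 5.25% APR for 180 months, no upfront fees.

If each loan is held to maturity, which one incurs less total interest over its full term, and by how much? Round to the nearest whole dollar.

Lender B by $61,572

Lender A: monthly rate = 9.4%/12 = 0.0078333; payment = 79,500 × 0.0078333 / (1 − (1+0.0078333)^−240) = $735.86.
Total interest on Lender A = 240 × $735.86 − $79,500 = $97,106.40.
Lender B: at 5.25% the monthly rate is 0.0043750, so the payment is 79,500 × 0.0043750 / (1 − 1.0043750^−180) = $639.08.
Total interest on Lender B = 180 × $639.08 − $79,500 = $35,534.40.
Lender B is lower by $61,572.00.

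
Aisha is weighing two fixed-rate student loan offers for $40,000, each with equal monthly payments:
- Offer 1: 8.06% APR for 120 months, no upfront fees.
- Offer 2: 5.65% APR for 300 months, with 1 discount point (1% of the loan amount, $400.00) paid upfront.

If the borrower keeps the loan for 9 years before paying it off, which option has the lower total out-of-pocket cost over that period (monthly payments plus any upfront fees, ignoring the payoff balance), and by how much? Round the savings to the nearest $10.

Offer 2 by $25,230

Offer 1: monthly rate = 8.06%/12 = 0.0067167; payment = 40,000 × 0.0067167 / (1 − (1+0.0067167)^−120) = $486.58.
Offer 2: monthly rate = 5.65%/12 = 0.0047083; payment = 40,000 × 0.0047083 / (1 − (1+0.0047083)^−300) = $249.23.
Over 108 months: Offer 1 costs 108 × $486.58 = $52,550.64; Offer 2 costs 108 × $249.23 + $400.00 = $27,316.84.
Offer 2 is cheaper by $52,550.64 − $27,316.84 = $25,233.80.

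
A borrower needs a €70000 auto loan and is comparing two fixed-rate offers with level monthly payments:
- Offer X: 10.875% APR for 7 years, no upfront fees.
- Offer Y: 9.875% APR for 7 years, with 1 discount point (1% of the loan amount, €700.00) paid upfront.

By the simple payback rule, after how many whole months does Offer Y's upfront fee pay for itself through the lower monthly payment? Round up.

20 months

Offer X: at 10.875% the monthly rate is 0.0090625, so the payment is 70,000 × 0.0090625 / (1 − 1.0090625^−84) = €1,193.97.
Offer Y: monthly rate = 9.875%/12 = 0.0082292; payment = 70,000 × 0.0082292 / (1 − (1+0.0082292)^−84) = €1,157.57.
Monthly savings = €1,193.97 − €1,157.57 = €36.40.
Break-even = €700.00 / €36.40 = 19.23 → 20 months.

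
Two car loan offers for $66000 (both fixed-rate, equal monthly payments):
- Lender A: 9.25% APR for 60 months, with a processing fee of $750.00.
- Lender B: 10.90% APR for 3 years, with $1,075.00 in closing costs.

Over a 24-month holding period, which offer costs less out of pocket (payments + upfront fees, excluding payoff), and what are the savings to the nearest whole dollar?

Lender A by $19,034

Lender A: at 9.25% the monthly rate is 0.0077083, so the payment is 66,000 × 0.0077083 / (1 − 1.0077083^−60) = $1,378.07.
Lender B: at 10.90% the monthly rate is 0.0090833, so the payment is 66,000 × 0.0090833 / (1 − 1.0090833^−36) = $2,157.63.
Over 24 months: Lender A costs 24 × $1,378.07 + $750.00 = $33,823.68; Lender B costs 24 × $2,157.63 + $1,075.00 = $52,858.12.
Lender A is cheaper by $52,858.12 − $33,823.68 = $19,034.44.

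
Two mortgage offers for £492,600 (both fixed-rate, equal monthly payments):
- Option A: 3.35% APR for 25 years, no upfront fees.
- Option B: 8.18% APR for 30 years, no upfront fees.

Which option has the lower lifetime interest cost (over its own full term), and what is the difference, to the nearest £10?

Option A by £595,560

Option A: monthly rate = 3.35%/12 = 0.0027917; payment = 492,600 × 0.0027917 / (1 − (1+0.0027917)^−300) = £2,426.62.
Total interest on Option A = 300 × £2,426.62 − £492,600 = £235,386.00.
Option B: at 8.18% the monthly rate is 0.0068167, so the payment is 492,600 × 0.0068167 / (1 − 1.0068167^−360) = £3,676.53.
Total interest on Option B = 360 × £3,676.53 − £492,600 = £830,950.80.
Option A is lower by £595,564.80.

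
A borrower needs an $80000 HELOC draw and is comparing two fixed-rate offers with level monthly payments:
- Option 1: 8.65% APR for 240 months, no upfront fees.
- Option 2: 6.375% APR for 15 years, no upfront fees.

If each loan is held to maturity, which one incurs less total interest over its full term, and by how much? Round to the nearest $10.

Option 1: monthly rate = 8.65%/12 = 0.0072083; payment = 80,000 × 0.0072083 / (1 − (1+0.0072083)^−240) = $701.87.
Total interest on Option 1 = 240 × $701.87 − $80,000 = $88,448.80.
Option 2: monthly rate = 6.375%/12 = 0.0053125; payment = 80,000 × 0.0053125 / (1 − (1+0.0053125)^−180) = $691.40.
Total interest on Option 2 = 180 × $691.40 − $80,000 = $44,452.00.
Option 2 is lower by $43,996.80.

Option 2 by $44,000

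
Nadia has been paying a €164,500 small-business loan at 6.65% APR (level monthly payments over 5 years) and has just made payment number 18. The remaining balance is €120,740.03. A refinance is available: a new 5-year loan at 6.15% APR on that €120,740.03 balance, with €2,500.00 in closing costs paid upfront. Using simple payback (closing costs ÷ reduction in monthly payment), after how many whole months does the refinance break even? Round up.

Current payment = 164,500 × 6.65%/12 / (1 − (1+0.0055417)^−60) = €3,230.20.
Refinanced payment = 120,740.03 × 0.0051250 / (1 − (1+0.0051250)^−60) = €2,342.67.
Monthly savings = €3,230.20 − €2,342.67 = €887.53.
Break-even = €2,500.00 / €887.53 = 2.82 → 3 months.

3 months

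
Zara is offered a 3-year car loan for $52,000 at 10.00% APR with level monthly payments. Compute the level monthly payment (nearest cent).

Monthly rate = 10%/12 = 0.0083333; payment = 52,000 × 0.0083333 / (1 − (1+0.0083333)^−36) = $1,677.89.

$1,677.89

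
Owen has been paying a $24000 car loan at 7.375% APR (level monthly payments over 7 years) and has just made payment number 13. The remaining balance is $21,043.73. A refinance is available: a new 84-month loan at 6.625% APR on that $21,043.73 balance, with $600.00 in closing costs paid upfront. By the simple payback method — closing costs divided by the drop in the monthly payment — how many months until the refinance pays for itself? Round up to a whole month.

Current payment = 24,000 × 7.375%/12 / (1 − (1+0.0061458)^−84) = $366.64.
Refinanced payment = 21,043.73 × 0.0055208 / (1 − (1+0.0055208)^−84) = $313.76.
Monthly savings = $366.64 − $313.76 = $52.88.
Break-even = $600.00 / $52.88 = 11.35 → 12 months.

12 months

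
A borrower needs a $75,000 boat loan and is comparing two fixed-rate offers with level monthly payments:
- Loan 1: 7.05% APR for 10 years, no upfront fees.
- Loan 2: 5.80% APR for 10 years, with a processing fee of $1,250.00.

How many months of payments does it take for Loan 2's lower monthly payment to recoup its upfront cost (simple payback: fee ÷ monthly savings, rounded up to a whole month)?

Loan 1: monthly rate = 7.05%/12 = 0.0058750; payment = 75,000 × 0.0058750 / (1 − (1+0.0058750)^−120) = $872.75.
Loan 2: at 5.80% the monthly rate is 0.0048333, so the payment is 75,000 × 0.0048333 / (1 − 1.0048333^−120) = $825.14.
Monthly savings = $872.75 − $825.14 = $47.61.
Break-even = $1,250.00 / $47.61 = 26.25 → 27 months.

27 months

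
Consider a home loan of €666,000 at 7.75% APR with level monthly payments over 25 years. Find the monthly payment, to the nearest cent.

€5,030.49

Monthly rate = 7.75%/12 = 0.0064583; payment = 666,000 × 0.0064583 / (1 − (1+0.0064583)^−300) = €5,030.49.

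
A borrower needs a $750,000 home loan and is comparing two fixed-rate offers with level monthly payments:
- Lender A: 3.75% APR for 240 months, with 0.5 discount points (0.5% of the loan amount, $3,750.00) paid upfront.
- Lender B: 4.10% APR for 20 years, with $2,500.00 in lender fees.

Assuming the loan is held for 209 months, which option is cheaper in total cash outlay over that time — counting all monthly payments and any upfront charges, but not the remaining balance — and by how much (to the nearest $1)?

Lender A by $27,552

Lender A: at 3.75% the monthly rate is 0.0031250, so the payment is 750,000 × 0.0031250 / (1 − 1.0031250^−240) = $4,446.66.
Lender B: monthly rate = 4.1%/12 = 0.0034167; payment = 750,000 × 0.0034167 / (1 − (1+0.0034167)^−240) = $4,584.47.
Over 209 months: Lender A costs 209 × $4,446.66 + $3,750.00 = $933,101.94; Lender B costs 209 × $4,584.47 + $2,500.00 = $960,654.23.
Lender A is cheaper by $960,654.23 − $933,101.94 = $27,552.29.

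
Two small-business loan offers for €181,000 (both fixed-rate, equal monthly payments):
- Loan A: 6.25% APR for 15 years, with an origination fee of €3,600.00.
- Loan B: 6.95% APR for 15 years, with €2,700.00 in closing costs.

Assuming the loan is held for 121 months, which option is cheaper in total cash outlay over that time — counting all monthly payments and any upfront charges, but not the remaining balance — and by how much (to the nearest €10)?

Loan A: monthly rate = 6.25%/12 = 0.0052083; payment = 181,000 × 0.0052083 / (1 − (1+0.0052083)^−180) = €1,551.94.
Loan B: monthly rate = 6.95%/12 = 0.0057917; payment = 181,000 × 0.0057917 / (1 − (1+0.0057917)^−180) = €1,621.82.
Over 121 months: Loan A costs 121 × €1,551.94 + €3,600.00 = €191,384.74; Loan B costs 121 × €1,621.82 + €2,700.00 = €198,940.22.
Loan A is cheaper by €198,940.22 − €191,384.74 = €7,555.48.

Loan A by €7,560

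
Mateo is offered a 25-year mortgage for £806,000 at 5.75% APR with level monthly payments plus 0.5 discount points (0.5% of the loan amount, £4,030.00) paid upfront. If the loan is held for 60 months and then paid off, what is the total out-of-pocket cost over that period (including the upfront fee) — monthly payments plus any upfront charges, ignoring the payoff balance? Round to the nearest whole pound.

At 5.75% the monthly rate is 0.0047917, so the payment is 806,000 × 0.0047917 / (1 − 1.0047917^−300) = £5,070.60.
Total outlay = 60 × £5,070.60 + £4,030.00 = £308,266.00.

£308,266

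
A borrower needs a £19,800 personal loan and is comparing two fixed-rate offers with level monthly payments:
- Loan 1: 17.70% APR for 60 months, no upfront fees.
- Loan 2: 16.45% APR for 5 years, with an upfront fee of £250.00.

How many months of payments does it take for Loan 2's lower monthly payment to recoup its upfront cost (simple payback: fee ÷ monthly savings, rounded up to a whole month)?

Loan 1: monthly rate = 17.7%/12 = 0.0147500; payment = 19,800 × 0.0147500 / (1 − (1+0.0147500)^−60) = £499.56.
Loan 2: monthly rate = 16.45%/12 = 0.0137083; payment = 19,800 × 0.0137083 / (1 − (1+0.0137083)^−60) = £486.24.
Monthly savings = £499.56 − £486.24 = £13.32.
Break-even = £250.00 / £13.32 = 18.77 → 19 months.

19 months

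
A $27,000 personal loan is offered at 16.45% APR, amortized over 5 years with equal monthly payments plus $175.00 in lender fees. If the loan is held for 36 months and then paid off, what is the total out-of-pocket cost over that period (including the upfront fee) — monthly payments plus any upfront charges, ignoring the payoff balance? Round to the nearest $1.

At 16.45% the monthly rate is 0.0137083, so the payment is 27,000 × 0.0137083 / (1 − 1.0137083^−60) = $663.06.
Total outlay = 36 × $663.06 + $175.00 = $24,045.16.

$24,045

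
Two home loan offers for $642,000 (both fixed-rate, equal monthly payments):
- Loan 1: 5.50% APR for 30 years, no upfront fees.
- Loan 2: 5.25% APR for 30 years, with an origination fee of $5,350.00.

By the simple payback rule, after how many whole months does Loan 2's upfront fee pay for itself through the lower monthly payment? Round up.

Loan 1: monthly rate = 5.5%/12 = 0.0045833; payment = 642,000 × 0.0045833 / (1 − (1+0.0045833)^−360) = $3,645.21.
Loan 2: monthly rate = 5.25%/12 = 0.0043750; payment = 642,000 × 0.0043750 / (1 − (1+0.0043750)^−360) = $3,545.15.
Monthly savings = $3,645.21 − $3,545.15 = $100.06.
Break-even = $5,350.00 / $100.06 = 53.47 → 54 months.

54 months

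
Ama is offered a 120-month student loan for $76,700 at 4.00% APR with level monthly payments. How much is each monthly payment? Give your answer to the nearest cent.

Monthly rate = 4%/12 = 0.0033333; payment = 76,700 × 0.0033333 / (1 − (1+0.0033333)^−120) = $776.55.

$776.55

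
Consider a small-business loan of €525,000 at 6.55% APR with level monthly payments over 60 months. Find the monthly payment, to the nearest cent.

€10,284.53

Monthly rate = 6.55%/12 = 0.0054583; payment = 525,000 × 0.0054583 / (1 − (1+0.0054583)^−60) = €10,284.53.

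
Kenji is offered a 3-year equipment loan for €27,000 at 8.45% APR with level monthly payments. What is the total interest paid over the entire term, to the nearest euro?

€3,661

At 8.45% the monthly rate is 0.0070417, so the payment is 27,000 × 0.0070417 / (1 − 1.0070417^−36) = €851.70.
Total paid = 36 × €851.70 = €30,661.20; interest = €30,661.20 − €27,000 = €3,661.20.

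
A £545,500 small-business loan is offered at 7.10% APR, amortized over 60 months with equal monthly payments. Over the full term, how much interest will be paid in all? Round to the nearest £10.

Monthly rate = 7.1%/12 = 0.0059167; payment = 545,500 × 0.0059167 / (1 − (1+0.0059167)^−60) = £10,827.31.
Total paid = 60 × £10,827.31 = £649,638.60; interest = £649,638.60 − £545,500 = £104,138.60.

£104,140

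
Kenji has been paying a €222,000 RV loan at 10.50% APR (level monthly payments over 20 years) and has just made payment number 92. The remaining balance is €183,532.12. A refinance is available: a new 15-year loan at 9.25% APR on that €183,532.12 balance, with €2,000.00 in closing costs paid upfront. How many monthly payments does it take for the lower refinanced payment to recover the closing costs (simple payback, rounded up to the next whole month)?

7 months

Current payment = 222,000 × 10.5%/12 / (1 − (1+0.0087500)^−240) = €2,216.40.
Refinanced payment = 183,532.12 × 0.0077083 / (1 − (1+0.0077083)^−180) = €1,888.90.
Monthly savings = €2,216.40 − €1,888.90 = €327.50.
Break-even = €2,000.00 / €327.50 = 6.11 → 7 months.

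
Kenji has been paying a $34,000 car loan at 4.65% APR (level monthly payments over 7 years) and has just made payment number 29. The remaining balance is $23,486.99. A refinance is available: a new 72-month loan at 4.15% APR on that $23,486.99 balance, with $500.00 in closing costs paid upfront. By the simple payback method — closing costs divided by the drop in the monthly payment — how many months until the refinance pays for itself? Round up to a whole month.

5 months

Current payment = 34,000 × 4.65%/12 / (1 − (1+0.0038750)^−84) = $474.98.
Refinanced payment = 23,486.99 × 0.0034583 / (1 − (1+0.0034583)^−72) = $369.07.
Monthly savings = $474.98 − $369.07 = $105.91.
Break-even = $500.00 / $105.91 = 4.72 → 5 months.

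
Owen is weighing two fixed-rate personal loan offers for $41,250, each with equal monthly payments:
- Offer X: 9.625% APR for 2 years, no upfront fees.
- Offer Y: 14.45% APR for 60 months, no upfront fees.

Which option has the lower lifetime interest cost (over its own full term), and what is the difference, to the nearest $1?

Offer X by $12,656

Offer X: monthly rate = 9.625%/12 = 0.0080208; payment = 41,250 × 0.0080208 / (1 − (1+0.0080208)^−24) = $1,896.35.
Total interest on Offer X = 24 × $1,896.35 − $41,250 = $4,262.40.
Offer Y: monthly rate = 14.45%/12 = 0.0120417; payment = 41,250 × 0.0120417 / (1 − (1+0.0120417)^−60) = $969.47.
Total interest on Offer Y = 60 × $969.47 − $41,250 = $16,918.20.
Offer X is lower by $12,655.80.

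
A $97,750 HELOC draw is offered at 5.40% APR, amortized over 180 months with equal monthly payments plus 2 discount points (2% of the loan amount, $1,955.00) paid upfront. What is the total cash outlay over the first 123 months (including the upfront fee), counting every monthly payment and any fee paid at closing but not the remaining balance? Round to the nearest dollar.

At 5.40% the monthly rate is 0.0045000, so the payment is 97,750 × 0.0045000 / (1 − 1.0045000^−180) = $793.52.
Total outlay = 123 × $793.52 + $1,955.00 = $99,557.96.

$99,558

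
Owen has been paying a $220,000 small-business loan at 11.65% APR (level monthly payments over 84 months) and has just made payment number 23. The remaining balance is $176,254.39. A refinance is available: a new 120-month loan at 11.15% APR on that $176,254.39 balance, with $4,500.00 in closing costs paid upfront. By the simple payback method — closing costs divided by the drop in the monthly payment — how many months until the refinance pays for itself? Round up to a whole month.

4 months

Current payment = 220,000 × 11.65%/12 / (1 − (1+0.0097083)^−84) = $3,842.54.
Refinanced payment = 176,254.39 × 0.0092917 / (1 − (1+0.0092917)^−120) = $2,442.89.
Monthly savings = $3,842.54 − $2,442.89 = $1,399.65.
Break-even = $4,500.00 / $1,399.65 = 3.22 → 4 months.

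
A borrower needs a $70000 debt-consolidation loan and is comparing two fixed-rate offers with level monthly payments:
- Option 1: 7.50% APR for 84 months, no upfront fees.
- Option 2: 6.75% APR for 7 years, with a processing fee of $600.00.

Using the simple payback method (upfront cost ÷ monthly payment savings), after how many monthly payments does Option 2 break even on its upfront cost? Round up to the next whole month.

24 months

Option 1: at 7.50% the monthly rate is 0.0062500, so the payment is 70,000 × 0.0062500 / (1 − 1.0062500^−84) = $1,073.68.
Option 2: monthly rate = 6.75%/12 = 0.0056250; payment = 70,000 × 0.0056250 / (1 − (1+0.0056250)^−84) = $1,047.95.
Monthly savings = $1,073.68 − $1,047.95 = $25.73.
Break-even = $600.00 / $25.73 = 23.32 → 24 months.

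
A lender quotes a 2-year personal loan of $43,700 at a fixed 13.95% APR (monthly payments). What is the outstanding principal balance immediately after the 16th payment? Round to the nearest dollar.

With monthly rate i = 13.95%/12 = 0.0116250, the balance after k of n payments is P · [(1+i)^n − (1+i)^k] / [(1+i)^n − 1].
(1+0.0116250)^24 = 1.31968197 and (1+0.0116250)^16 = 1.20313083, so the balance is 43,700 × (1.31968197 − 1.20313083) / (1.31968197 − 1) = $15,932.35.

$15,932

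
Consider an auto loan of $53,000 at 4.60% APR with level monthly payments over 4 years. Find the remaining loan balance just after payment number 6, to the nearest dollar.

With monthly rate i = 4.6%/12 = 0.0038333, the balance after k of n payments is P · [(1+i)^n − (1+i)^k] / [(1+i)^n − 1].
(1+0.0038333)^48 = 1.20159307 and (1+0.0038333)^6 = 1.02322155, so the balance is 53,000 × (1.20159307 − 1.02322155) / (1.20159307 − 1) = $46,894.92.

$46,895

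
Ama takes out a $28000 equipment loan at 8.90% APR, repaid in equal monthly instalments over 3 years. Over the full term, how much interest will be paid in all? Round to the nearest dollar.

$4,007

At 8.90% the monthly rate is 0.0074167, so the payment is 28,000 × 0.0074167 / (1 − 1.0074167^−36) = $889.09.
Total paid = 36 × $889.09 = $32,007.24; interest = $32,007.24 − $28,000 = $4,007.24.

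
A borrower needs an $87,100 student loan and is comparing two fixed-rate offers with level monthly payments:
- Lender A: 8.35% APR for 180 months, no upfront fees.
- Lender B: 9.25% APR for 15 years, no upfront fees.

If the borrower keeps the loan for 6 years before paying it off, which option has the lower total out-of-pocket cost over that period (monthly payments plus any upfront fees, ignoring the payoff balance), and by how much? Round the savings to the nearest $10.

Lender A: monthly rate = 8.35%/12 = 0.0069583; payment = 87,100 × 0.0069583 / (1 − (1+0.0069583)^−180) = $850.07.
Lender B: monthly rate = 9.25%/12 = 0.0077083; payment = 87,100 × 0.0077083 / (1 − (1+0.0077083)^−180) = $896.43.
Over 72 months: Lender A costs 72 × $850.07 = $61,205.04; Lender B costs 72 × $896.43 = $64,542.96.
Lender A is cheaper by $64,542.96 − $61,205.04 = $3,337.92.

Lender A by $3,340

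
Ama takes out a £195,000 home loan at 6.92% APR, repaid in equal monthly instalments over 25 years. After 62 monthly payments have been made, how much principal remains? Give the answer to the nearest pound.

With monthly rate i = 6.92%/12 = 0.0057667, the balance after k of n payments is P · [(1+i)^n − (1+i)^k] / [(1+i)^n − 1].
(1+0.0057667)^300 = 5.61269461 and (1+0.0057667)^62 = 1.42833066, so the balance is 195,000 × (5.61269461 − 1.42833066) / (5.61269461 − 1) = £176,892.48.

£176,892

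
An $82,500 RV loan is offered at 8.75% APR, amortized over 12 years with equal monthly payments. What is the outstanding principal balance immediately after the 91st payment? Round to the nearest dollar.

$40,643

With monthly rate i = 8.75%/12 = 0.0072917, the balance after k of n payments is P · [(1+i)^n − (1+i)^k] / [(1+i)^n − 1].
(1+0.0072917)^144 = 2.84678527 and (1+0.0072917)^91 = 1.93698802, so the balance is 82,500 × (2.84678527 − 1.93698802) / (2.84678527 − 1) = $40,642.66.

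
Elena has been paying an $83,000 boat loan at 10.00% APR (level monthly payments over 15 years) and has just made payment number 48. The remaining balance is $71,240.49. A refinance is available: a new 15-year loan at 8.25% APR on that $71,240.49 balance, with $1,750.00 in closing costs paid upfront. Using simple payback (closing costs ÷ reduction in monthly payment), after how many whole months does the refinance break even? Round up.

9 months

Current payment = 83,000 × 10%/12 / (1 − (1+0.0083333)^−180) = $891.92.
Refinanced payment = 71,240.49 × 0.0068750 / (1 − (1+0.0068750)^−180) = $691.13.
Monthly savings = $891.92 − $691.13 = $200.79.
Break-even = $1,750.00 / $200.79 = 8.72 → 9 months.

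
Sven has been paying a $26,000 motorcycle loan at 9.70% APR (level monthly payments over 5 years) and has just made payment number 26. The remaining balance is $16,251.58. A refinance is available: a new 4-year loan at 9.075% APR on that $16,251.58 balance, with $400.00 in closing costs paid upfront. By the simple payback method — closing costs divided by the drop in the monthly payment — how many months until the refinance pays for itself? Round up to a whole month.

Current payment = 26,000 × 9.7%/12 / (1 − (1+0.0080833)^−60) = $548.59.
Refinanced payment = 16,251.58 × 0.0075625 / (1 − (1+0.0075625)^−48) = $405.00.
Monthly savings = $548.59 − $405.00 = $143.59.
Break-even = $400.00 / $143.59 = 2.79 → 3 months.

3 months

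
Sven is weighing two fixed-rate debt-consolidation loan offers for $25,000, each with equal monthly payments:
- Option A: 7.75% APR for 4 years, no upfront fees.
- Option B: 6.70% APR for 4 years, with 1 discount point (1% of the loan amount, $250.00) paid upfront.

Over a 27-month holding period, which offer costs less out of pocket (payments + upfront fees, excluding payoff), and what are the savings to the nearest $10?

Option A: at 7.75% the monthly rate is 0.0064583, so the payment is 25,000 × 0.0064583 / (1 − 1.0064583^−48) = $607.39.
Option B: monthly rate = 6.7%/12 = 0.0055833; payment = 25,000 × 0.0055833 / (1 − (1+0.0055833)^−48) = $595.18.
Over 27 months: Option A costs 27 × $607.39 = $16,399.53; Option B costs 27 × $595.18 + $250.00 = $16,319.86.
Option B is cheaper by $16,399.53 − $16,319.86 = $79.67.

Option B by $80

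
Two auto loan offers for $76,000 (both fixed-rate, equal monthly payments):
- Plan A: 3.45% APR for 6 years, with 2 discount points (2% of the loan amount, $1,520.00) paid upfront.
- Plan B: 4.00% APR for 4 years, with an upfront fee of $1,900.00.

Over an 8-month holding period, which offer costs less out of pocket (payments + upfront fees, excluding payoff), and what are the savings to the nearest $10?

Plan A by $4,750

Plan A: monthly rate = 3.45%/12 = 0.0028750; payment = 76,000 × 0.0028750 / (1 − (1+0.0028750)^−72) = $1,170.08.
Plan B: monthly rate = 4%/12 = 0.0033333; payment = 76,000 × 0.0033333 / (1 − (1+0.0033333)^−48) = $1,716.01.
Over 8 months: Plan A costs 8 × $1,170.08 + $1,520.00 = $10,880.64; Plan B costs 8 × $1,716.01 + $1,900.00 = $15,628.08.
Plan A is cheaper by $15,628.08 − $10,880.64 = $4,747.44.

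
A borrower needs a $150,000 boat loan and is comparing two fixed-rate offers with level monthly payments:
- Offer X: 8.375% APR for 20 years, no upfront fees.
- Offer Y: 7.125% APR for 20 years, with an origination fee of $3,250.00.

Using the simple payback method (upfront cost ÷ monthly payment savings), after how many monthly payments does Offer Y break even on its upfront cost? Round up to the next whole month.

Offer X: monthly rate = 8.375%/12 = 0.0069792; payment = 150,000 × 0.0069792 / (1 − (1+0.0069792)^−240) = $1,289.89.
Offer Y: at 7.125% the monthly rate is 0.0059375, so the payment is 150,000 × 0.0059375 / (1 − 1.0059375^−240) = $1,174.23.
Monthly savings = $1,289.89 − $1,174.23 = $115.66.
Break-even = $3,250.00 / $115.66 = 28.10 → 29 months.

29 months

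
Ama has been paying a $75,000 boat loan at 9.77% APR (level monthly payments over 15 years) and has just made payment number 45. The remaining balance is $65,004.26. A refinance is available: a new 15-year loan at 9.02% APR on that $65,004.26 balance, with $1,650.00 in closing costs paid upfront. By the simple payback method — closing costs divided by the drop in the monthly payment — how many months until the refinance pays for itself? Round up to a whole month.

Current payment = 75,000 × 9.77%/12 / (1 − (1+0.0081417)^−180) = $795.43.
Refinanced payment = 65,004.26 × 0.0075167 / (1 − (1+0.0075167)^−180) = $660.09.
Monthly savings = $795.43 − $660.09 = $135.34.
Break-even = $1,650.00 / $135.34 = 12.19 → 13 months.

13 months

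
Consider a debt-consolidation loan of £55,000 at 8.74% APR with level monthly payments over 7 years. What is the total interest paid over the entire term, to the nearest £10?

At 8.74% the monthly rate is 0.0072833, so the payment is 55,000 × 0.0072833 / (1 − 1.0072833^−84) = £877.66.
Total paid = 84 × £877.66 = £73,723.44; interest = £73,723.44 − £55,000 = £18,723.44.

£18,720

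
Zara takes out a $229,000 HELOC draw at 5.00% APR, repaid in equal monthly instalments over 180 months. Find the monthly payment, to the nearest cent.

Monthly rate = 5%/12 = 0.0041667; payment = 229,000 × 0.0041667 / (1 − (1+0.0041667)^−180) = $1,810.92.

$1,810.92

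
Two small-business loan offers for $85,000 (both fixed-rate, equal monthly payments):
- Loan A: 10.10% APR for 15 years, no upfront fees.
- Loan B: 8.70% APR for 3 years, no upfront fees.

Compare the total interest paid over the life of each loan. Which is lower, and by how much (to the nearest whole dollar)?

Loan B by $68,471

Loan A: at 10.10% the monthly rate is 0.0084167, so the payment is 85,000 × 0.0084167 / (1 − 1.0084167^−180) = $918.62.
Total interest on Loan A = 180 × $918.62 − $85,000 = $80,351.60.
Loan B: monthly rate = 8.7%/12 = 0.0072500; payment = 85,000 × 0.0072500 / (1 − (1+0.0072500)^−36) = $2,691.12.
Total interest on Loan B = 36 × $2,691.12 − $85,000 = $11,880.32.
Loan B is lower by $68,471.28.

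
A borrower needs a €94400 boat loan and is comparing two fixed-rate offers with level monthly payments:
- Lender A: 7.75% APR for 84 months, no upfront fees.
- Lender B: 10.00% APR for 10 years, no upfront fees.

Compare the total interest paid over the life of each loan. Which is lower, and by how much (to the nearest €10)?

Lender A by €27,090

Lender A: monthly rate = 7.75%/12 = 0.0064583; payment = 94,400 × 0.0064583 / (1 − (1+0.0064583)^−84) = €1,459.61.
Total interest on Lender A = 84 × €1,459.61 − €94,400 = €28,207.24.
Lender B: monthly rate = 10%/12 = 0.0083333; payment = 94,400 × 0.0083333 / (1 − (1+0.0083333)^−120) = €1,247.50.
Total interest on Lender B = 120 × €1,247.50 − €94,400 = €55,300.00.
Lender A is lower by €27,092.76.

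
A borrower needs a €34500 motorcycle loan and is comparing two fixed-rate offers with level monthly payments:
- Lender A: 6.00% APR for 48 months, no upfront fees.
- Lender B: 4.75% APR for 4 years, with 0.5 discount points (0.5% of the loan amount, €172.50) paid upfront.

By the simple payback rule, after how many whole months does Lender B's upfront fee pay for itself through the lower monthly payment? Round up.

Lender A: monthly rate = 6%/12 = 0.0050000; payment = 34,500 × 0.0050000 / (1 − (1+0.0050000)^−48) = €810.23.
Lender B: at 4.75% the monthly rate is 0.0039583, so the payment is 34,500 × 0.0039583 / (1 − 1.0039583^−48) = €790.61.
Monthly savings = €810.23 − €790.61 = €19.62.
Break-even = €172.50 / €19.62 = 8.79 → 9 months.

9 months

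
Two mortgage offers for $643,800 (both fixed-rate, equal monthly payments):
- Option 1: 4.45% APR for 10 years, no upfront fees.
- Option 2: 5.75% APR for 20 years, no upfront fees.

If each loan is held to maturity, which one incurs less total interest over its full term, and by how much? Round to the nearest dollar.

Option 1: monthly rate = 4.45%/12 = 0.0037083; payment = 643,800 × 0.0037083 / (1 − (1+0.0037083)^−120) = $6,656.73.
Total interest on Option 1 = 120 × $6,656.73 − $643,800 = $155,007.60.
Option 2: monthly rate = 5.75%/12 = 0.0047917; payment = 643,800 × 0.0047917 / (1 − (1+0.0047917)^−240) = $4,520.01.
Total interest on Option 2 = 240 × $4,520.01 − $643,800 = $441,002.40.
Option 1 is lower by $285,994.80.

Option 1 by $285,995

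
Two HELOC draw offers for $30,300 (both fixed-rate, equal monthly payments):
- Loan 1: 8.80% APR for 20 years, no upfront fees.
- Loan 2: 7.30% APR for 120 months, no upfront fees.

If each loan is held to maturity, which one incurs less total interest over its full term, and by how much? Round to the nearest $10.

Loan 2 by $21,710

Loan 1: at 8.80% the monthly rate is 0.0073333, so the payment is 30,300 × 0.0073333 / (1 − 1.0073333^−240) = $268.73.
Total interest on Loan 1 = 240 × $268.73 − $30,300 = $34,195.20.
Loan 2: at 7.30% the monthly rate is 0.0060833, so the payment is 30,300 × 0.0060833 / (1 − 1.0060833^−120) = $356.51.
Total interest on Loan 2 = 120 × $356.51 − $30,300 = $12,481.20.
Loan 2 is lower by $21,714.00.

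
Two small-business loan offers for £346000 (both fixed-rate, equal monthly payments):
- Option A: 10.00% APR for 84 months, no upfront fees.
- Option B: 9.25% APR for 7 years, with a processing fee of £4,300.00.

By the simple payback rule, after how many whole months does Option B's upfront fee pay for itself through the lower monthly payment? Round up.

33 months

Option A: monthly rate = 10%/12 = 0.0083333; payment = 346,000 × 0.0083333 / (1 − (1+0.0083333)^−84) = £5,744.01.
Option B: at 9.25% the monthly rate is 0.0077083, so the payment is 346,000 × 0.0077083 / (1 − 1.0077083^−84) = £5,610.82.
Monthly savings = £5,744.01 − £5,610.82 = £133.19.
Break-even = £4,300.00 / £133.19 = 32.28 → 33 months.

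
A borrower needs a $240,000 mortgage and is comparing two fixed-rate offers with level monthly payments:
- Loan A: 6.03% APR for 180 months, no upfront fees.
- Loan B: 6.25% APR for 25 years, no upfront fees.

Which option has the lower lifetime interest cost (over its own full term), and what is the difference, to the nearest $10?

Loan A by $109,720

Loan A: monthly rate = 6.03%/12 = 0.0050250; payment = 240,000 × 0.0050250 / (1 − (1+0.0050250)^−180) = $2,029.15.
Total interest on Loan A = 180 × $2,029.15 − $240,000 = $125,247.00.
Loan B: monthly rate = 6.25%/12 = 0.0052083; payment = 240,000 × 0.0052083 / (1 − (1+0.0052083)^−300) = $1,583.21.
Total interest on Loan B = 300 × $1,583.21 − $240,000 = $234,963.00.
Loan A is lower by $109,716.00.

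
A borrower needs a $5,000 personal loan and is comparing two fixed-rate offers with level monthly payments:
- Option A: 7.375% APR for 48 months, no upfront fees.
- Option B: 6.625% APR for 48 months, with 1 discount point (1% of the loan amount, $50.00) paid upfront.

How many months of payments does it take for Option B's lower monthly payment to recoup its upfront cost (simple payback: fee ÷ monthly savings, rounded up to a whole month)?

Option A: at 7.375% the monthly rate is 0.0061458, so the payment is 5,000 × 0.0061458 / (1 − 1.0061458^−48) = $120.60.
Option B: monthly rate = 6.625%/12 = 0.0055208; payment = 5,000 × 0.0055208 / (1 − (1+0.0055208)^−48) = $118.86.
Monthly savings = $120.60 − $118.86 = $1.74.
Break-even = $50.00 / $1.74 = 28.74 → 29 months.

29 months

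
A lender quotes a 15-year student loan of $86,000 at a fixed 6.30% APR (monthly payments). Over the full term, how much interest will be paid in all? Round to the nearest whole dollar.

Monthly rate = 6.3%/12 = 0.0052500; payment = 86,000 × 0.0052500 / (1 − (1+0.0052500)^−180) = $739.73.
Total paid = 180 × $739.73 = $133,151.40; interest = $133,151.40 − $86,000 = $47,151.40.

$47,151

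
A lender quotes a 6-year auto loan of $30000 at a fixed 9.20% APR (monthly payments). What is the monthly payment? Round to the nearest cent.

$543.75

At 9.20% the monthly rate is 0.0076667, so the payment is 30,000 × 0.0076667 / (1 − 1.0076667^−72) = $543.75.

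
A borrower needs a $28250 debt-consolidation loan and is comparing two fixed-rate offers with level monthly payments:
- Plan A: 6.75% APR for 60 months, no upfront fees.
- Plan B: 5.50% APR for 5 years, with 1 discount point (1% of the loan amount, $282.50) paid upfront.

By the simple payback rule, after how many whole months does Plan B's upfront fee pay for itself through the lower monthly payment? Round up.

18 months

Plan A: monthly rate = 6.75%/12 = 0.0056250; payment = 28,250 × 0.0056250 / (1 − (1+0.0056250)^−60) = $556.06.
Plan B: at 5.50% the monthly rate is 0.0045833, so the payment is 28,250 × 0.0045833 / (1 − 1.0045833^−60) = $539.61.
Monthly savings = $556.06 − $539.61 = $16.45.
Break-even = $282.50 / $16.45 = 17.17 → 18 months.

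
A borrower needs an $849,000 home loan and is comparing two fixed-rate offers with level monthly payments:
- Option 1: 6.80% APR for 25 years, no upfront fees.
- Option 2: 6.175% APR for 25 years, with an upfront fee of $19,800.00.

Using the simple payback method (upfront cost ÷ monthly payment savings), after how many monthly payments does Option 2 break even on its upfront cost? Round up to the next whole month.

60 months

Option 1: at 6.80% the monthly rate is 0.0056667, so the payment is 849,000 × 0.0056667 / (1 − 1.0056667^−300) = $5,892.67.
Option 2: at 6.175% the monthly rate is 0.0051458, so the payment is 849,000 × 0.0051458 / (1 − 1.0051458^−300) = $5,561.30.
Monthly savings = $5,892.67 − $5,561.30 = $331.37.
Break-even = $19,800.00 / $331.37 = 59.75 → 60 months.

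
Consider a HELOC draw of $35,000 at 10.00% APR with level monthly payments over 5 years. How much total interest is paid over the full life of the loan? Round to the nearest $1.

At 10.00% the monthly rate is 0.0083333, so the payment is 35,000 × 0.0083333 / (1 − 1.0083333^−60) = $743.65.
Total paid = 60 × $743.65 = $44,619.00; interest = $44,619.00 − $35,000 = $9,619.00.

$9,619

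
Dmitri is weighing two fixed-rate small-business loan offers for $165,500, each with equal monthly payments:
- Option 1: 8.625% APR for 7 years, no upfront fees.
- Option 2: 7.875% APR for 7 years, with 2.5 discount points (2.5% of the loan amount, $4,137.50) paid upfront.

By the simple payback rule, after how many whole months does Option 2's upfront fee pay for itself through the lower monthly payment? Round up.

67 months

Option 1: monthly rate = 8.625%/12 = 0.0071875; payment = 165,500 × 0.0071875 / (1 − (1+0.0071875)^−84) = $2,631.35.
Option 2: monthly rate = 7.875%/12 = 0.0065625; payment = 165,500 × 0.0065625 / (1 − (1+0.0065625)^−84) = $2,569.22.
Monthly savings = $2,631.35 − $2,569.22 = $62.13.
Break-even = $4,137.50 / $62.13 = 66.59 → 67 months.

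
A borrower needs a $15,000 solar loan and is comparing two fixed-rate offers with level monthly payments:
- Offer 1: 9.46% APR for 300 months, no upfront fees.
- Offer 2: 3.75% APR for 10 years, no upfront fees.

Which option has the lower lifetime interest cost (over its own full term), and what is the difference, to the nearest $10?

Offer 1: at 9.46% the monthly rate is 0.0078833, so the payment is 15,000 × 0.0078833 / (1 − 1.0078833^−300) = $130.64.
Total interest on Offer 1 = 300 × $130.64 − $15,000 = $24,192.00.
Offer 2: monthly rate = 3.75%/12 = 0.0031250; payment = 15,000 × 0.0031250 / (1 − (1+0.0031250)^−120) = $150.09.
Total interest on Offer 2 = 120 × $150.09 − $15,000 = $3,010.80.
Offer 2 is lower by $21,181.20.

Offer 2 by $21,180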